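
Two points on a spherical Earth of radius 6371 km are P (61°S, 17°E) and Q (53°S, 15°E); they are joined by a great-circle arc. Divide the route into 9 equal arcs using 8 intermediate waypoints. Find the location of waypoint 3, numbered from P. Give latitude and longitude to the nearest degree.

Write both endpoints as unit vectors p₁, p₂ with components (cos φ cos λ, cos φ sin λ, sin φ).
The central angle between the endpoints is δ = arccos(p₁·p₂) ≈ 0.141 rad (8.1°).
Interpolate at f = 3/9 with slerp weights a = sin((1−f)δ)/sin δ ≈ 0.668, b = sin(fδ)/sin δ ≈ 0.334.
p = a·p₁ + b·p₂ ≈ (0.504, 0.147, -0.851); φ = arcsin(p_z) ≈ -58.34°, λ = atan2(p_y, p_x) ≈ 16.23°.

≈ (58°S, 16°E)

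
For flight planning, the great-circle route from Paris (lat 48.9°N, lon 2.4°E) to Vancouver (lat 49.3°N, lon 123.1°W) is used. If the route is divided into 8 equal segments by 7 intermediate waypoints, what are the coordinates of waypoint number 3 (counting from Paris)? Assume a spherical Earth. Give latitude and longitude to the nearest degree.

Write both endpoints as unit vectors p₁, p₂ with components (cos φ cos λ, cos φ sin λ, sin φ).
The central angle between the endpoints is δ = arccos(p₁·p₂) ≈ 1.243 rad (71.2°).
Interpolate at f = 3/8 with slerp weights a = sin((1−f)δ)/sin δ ≈ 0.740, b = sin(fδ)/sin δ ≈ 0.475.
p = a·p₁ + b·p₂ ≈ (0.317, -0.239, 0.918); φ = arcsin(p_z) ≈ 66.60°, λ = atan2(p_y, p_x) ≈ -36.98°.

≈ lat 67°N, lon 37°W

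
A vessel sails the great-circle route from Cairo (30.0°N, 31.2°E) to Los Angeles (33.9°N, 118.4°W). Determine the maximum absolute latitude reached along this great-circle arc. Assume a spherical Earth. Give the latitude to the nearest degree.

≈ 67°N

The great circle lies in the plane with unit normal n̂ = (p₁ × p₂)/|p₁ × p₂|.
Here n̂_z ≈ -0.387; the vertex latitude is φ_max = arccos|n̂_z| ≈ 67.2°.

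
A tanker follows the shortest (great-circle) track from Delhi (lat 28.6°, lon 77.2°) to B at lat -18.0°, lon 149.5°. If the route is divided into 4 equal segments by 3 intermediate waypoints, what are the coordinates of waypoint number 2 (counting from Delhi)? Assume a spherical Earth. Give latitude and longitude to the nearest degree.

Convert each endpoint to a unit vector on the sphere (x = cos φ cos λ, y = cos φ sin λ, z = sin φ).
The central angle between the endpoints is δ = arccos(p₁·p₂) ≈ 1.465 rad (83.9°).
Interpolate at f = 2/4 with slerp weights a = sin((1−f)δ)/sin δ ≈ 0.672, b = sin(fδ)/sin δ ≈ 0.672.
p = a·p₁ + b·p₂ ≈ (-0.420, 0.900, 0.114); φ = arcsin(p_z) ≈ 6.55°, λ = atan2(p_y, p_x) ≈ 115.02°.

≈ lat 7°, lon 115°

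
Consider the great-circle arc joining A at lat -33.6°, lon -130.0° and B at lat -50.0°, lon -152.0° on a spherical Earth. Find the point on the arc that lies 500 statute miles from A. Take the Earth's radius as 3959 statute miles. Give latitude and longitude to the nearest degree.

≈ lat -39°, lon -136°

Write both endpoints as unit vectors p₁, p₂ with components (cos φ cos λ, cos φ sin λ, sin φ).
The central angle between the endpoints is δ = arccos(p₁·p₂) ≈ 0.402 rad (23.0°). The total great-circle distance is δ·R ≈ 0.402 × 3959 ≈ 1591 mi, so the target fraction is f = 500/1591 ≈ 0.314.
Interpolate at f ≈ 0.314 with slerp weights a = sin((1−f)δ)/sin δ ≈ 0.696, b = sin(fδ)/sin δ ≈ 0.322.
p = a·p₁ + b·p₂ ≈ (-0.555, -0.541, -0.632); φ = arcsin(p_z) ≈ -39.17°, λ = atan2(p_y, p_x) ≈ -135.74°.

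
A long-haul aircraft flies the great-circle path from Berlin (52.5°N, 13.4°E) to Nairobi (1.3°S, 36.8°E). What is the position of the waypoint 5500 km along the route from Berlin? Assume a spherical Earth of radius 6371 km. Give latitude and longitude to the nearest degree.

≈ 6°N, 35°E

The haversine formula gives a central angle δ ≈ 1.000 rad (57.3°) between the endpoints. The total great-circle distance is δ·R ≈ 1.000 × 6371 ≈ 6369 km, so the target fraction is f = 5500/6369 ≈ 0.864.
Interpolate at f ≈ 0.864 with slerp weights a = sin((1−f)δ)/sin δ ≈ 0.162, b = sin(fδ)/sin δ ≈ 0.903.
p = a·p₁ + b·p₂ ≈ (0.819, 0.564, 0.108); φ = arcsin(p_z) ≈ 6.19°, λ = atan2(p_y, p_x) ≈ 34.55°.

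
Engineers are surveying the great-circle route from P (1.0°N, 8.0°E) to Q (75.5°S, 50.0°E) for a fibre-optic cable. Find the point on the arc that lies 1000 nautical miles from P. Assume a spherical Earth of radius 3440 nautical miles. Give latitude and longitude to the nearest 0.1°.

Write both endpoints as unit vectors p₁, p₂ with components (cos φ cos λ, cos φ sin λ, sin φ).
The central angle between the endpoints is δ = arccos(p₁·p₂) ≈ 1.401 rad (80.3°). The total great-circle distance is δ·R ≈ 1.401 × 3440 ≈ 4819 nmi, so the target fraction is f = 1000/4819 ≈ 0.208.
Interpolate at f ≈ 0.208 with slerp weights a = sin((1−f)δ)/sin δ ≈ 0.909, b = sin(fδ)/sin δ ≈ 0.291.
p = a·p₁ + b·p₂ ≈ (0.947, 0.182, -0.266); φ = arcsin(p_z) ≈ -15.41°, λ = atan2(p_y, p_x) ≈ 10.90°.

≈ (15.4°S, 10.9°E)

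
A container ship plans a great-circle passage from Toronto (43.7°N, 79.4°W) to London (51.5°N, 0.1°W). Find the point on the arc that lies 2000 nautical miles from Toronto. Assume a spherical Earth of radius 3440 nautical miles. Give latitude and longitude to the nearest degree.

≈ 56°N, 30°W

Write both endpoints as unit vectors p₁, p₂ with components (cos φ cos λ, cos φ sin λ, sin φ).
The central angle between the endpoints is δ = arccos(p₁·p₂) ≈ 0.897 rad (51.4°). The total great-circle distance is δ·R ≈ 0.897 × 3440 ≈ 3084 nmi, so the target fraction is f = 2000/3084 ≈ 0.648.
Interpolate at f ≈ 0.648 with slerp weights a = sin((1−f)δ)/sin δ ≈ 0.397, b = sin(fδ)/sin δ ≈ 0.703.
p = a·p₁ + b·p₂ ≈ (0.490, -0.283, 0.824); φ = arcsin(p_z) ≈ 55.52°, λ = atan2(p_y, p_x) ≈ -29.97°.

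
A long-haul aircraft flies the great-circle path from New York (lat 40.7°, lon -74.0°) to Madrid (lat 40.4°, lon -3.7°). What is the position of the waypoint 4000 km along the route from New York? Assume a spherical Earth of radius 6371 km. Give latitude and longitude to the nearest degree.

Convert each endpoint to a unit vector on the sphere (x = cos φ cos λ, y = cos φ sin λ, z = sin φ).
The central angle between the endpoints is δ = arccos(p₁·p₂) ≈ 0.906 rad (51.9°). The total great-circle distance is δ·R ≈ 0.906 × 6371 ≈ 5769 km, so the target fraction is f = 4000/5769 ≈ 0.693.
Interpolate at f ≈ 0.693 with slerp weights a = sin((1−f)δ)/sin δ ≈ 0.348, b = sin(fδ)/sin δ ≈ 0.747.
p = a·p₁ + b·p₂ ≈ (0.640, -0.291, 0.711); φ = arcsin(p_z) ≈ 45.33°, λ = atan2(p_y, p_x) ≈ -24.42°.

≈ lat 45°, lon -24°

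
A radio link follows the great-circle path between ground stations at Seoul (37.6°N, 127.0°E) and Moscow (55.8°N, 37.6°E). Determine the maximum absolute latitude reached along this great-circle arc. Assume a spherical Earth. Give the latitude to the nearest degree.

≈ 59°N

The great circle lies in the plane with unit normal n̂ = (p₁ × p₂)/|p₁ × p₂|.
Here n̂_z ≈ -0.517; the vertex latitude is φ_max = arccos|n̂_z| ≈ 58.8°.
Check via Clairaut: cos φ_max = |cos φ₁| · sin C = cos(37.6°)·sin(40.8°) ≈ 0.517, again giving ≈ 58.8°.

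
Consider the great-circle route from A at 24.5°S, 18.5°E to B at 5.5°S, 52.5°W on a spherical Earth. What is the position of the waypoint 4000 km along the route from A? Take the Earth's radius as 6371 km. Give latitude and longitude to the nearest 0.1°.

Write both endpoints as unit vectors p₁, p₂ with components (cos φ cos λ, cos φ sin λ, sin φ).
The central angle between the endpoints is δ = arccos(p₁·p₂) ≈ 1.230 rad (70.4°). The total great-circle distance is δ·R ≈ 1.230 × 6371 ≈ 7834 km, so the target fraction is f = 4000/7834 ≈ 0.511.
Interpolate at f ≈ 0.511 with slerp weights a = sin((1−f)δ)/sin δ ≈ 0.601, b = sin(fδ)/sin δ ≈ 0.623.
p = a·p₁ + b·p₂ ≈ (0.896, -0.319, -0.309); φ = arcsin(p_z) ≈ -17.99°, λ = atan2(p_y, p_x) ≈ -19.58°.

≈ 18.0°S, 19.6°W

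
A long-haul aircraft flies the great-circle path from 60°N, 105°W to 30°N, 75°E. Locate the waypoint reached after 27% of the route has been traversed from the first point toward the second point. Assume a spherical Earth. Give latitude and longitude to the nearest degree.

Convert each endpoint to a unit vector on the sphere (x = cos φ cos λ, y = cos φ sin λ, z = sin φ).
The central angle between the endpoints is δ = arccos(p₁·p₂) ≈ 1.571 rad (90.0°).
Interpolate at f = 0.27 with slerp weights a = sin((1−f)δ)/sin δ ≈ 0.911, b = sin(fδ)/sin δ ≈ 0.412.
p = a·p₁ + b·p₂ ≈ (-0.026, -0.096, 0.995); φ = arcsin(p_z) ≈ 84.30°, λ = atan2(p_y, p_x) ≈ -105.00°.

≈ 84°N, 105°W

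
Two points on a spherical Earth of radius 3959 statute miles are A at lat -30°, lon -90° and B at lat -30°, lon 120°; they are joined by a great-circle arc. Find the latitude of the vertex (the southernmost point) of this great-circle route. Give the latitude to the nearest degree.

≈ -66°

The great circle lies in the plane with unit normal n̂ = (p₁ × p₂)/|p₁ × p₂|.
Here n̂_z ≈ -0.409; the vertex latitude is φ_max = arccos|n̂_z| ≈ 65.9°.
Check via Clairaut: cos φ_max = |cos φ₁| · sin C = cos(30.0°)·sin(151.8°) ≈ 0.409, again giving ≈ 65.9°.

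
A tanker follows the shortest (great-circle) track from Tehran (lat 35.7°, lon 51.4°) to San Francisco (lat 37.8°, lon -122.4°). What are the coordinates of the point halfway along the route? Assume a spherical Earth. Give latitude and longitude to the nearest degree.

≈ lat 86°, lon -21°

Write both endpoints as unit vectors p₁, p₂ with components (cos φ cos λ, cos φ sin λ, sin φ).
The central angle between the endpoints is δ = arccos(p₁·p₂) ≈ 1.855 rad (106.3°).
Interpolate at f = 1/2 with slerp weights a = sin((1−f)δ)/sin δ ≈ 0.833, b = sin(fδ)/sin δ ≈ 0.833.
p = a·p₁ + b·p₂ ≈ (0.069, -0.027, 0.997); φ = arcsin(p_z) ≈ 85.73°, λ = atan2(p_y, p_x) ≈ -21.32°.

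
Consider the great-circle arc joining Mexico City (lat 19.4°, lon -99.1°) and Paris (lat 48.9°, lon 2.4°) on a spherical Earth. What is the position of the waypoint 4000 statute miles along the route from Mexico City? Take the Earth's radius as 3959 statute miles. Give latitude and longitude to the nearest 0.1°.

From cos δ = sin φ₁ sin φ₂ + cos φ₁ cos φ₂ cos Δλ, the central angle is δ ≈ 1.444 rad (82.7°). The total great-circle distance is δ·R ≈ 1.444 × 3959 ≈ 5716 mi, so the target fraction is f = 4000/5716 ≈ 0.700.
Interpolate at f ≈ 0.700 with slerp weights a = sin((1−f)δ)/sin δ ≈ 0.423, b = sin(fδ)/sin δ ≈ 0.854.
p = a·p₁ + b·p₂ ≈ (0.498, -0.371, 0.784); φ = arcsin(p_z) ≈ 51.64°, λ = atan2(p_y, p_x) ≈ -36.69°.

≈ lat 51.6°, lon -36.7°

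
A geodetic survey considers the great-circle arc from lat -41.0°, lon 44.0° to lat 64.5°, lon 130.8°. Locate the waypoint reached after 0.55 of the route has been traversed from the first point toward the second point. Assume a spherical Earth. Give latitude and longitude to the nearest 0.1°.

Write both endpoints as unit vectors p₁, p₂ with components (cos φ cos λ, cos φ sin λ, sin φ).
The central angle between the endpoints is δ = arccos(p₁·p₂) ≈ 2.182 rad (125.0°).
Interpolate at f = 0.55 with slerp weights a = sin((1−f)δ)/sin δ ≈ 1.016, b = sin(fδ)/sin δ ≈ 1.138.
p = a·p₁ + b·p₂ ≈ (0.231, 0.903, 0.361); φ = arcsin(p_z) ≈ 21.17°, λ = atan2(p_y, p_x) ≈ 75.65°.

≈ lat 21.2°, lon 75.6°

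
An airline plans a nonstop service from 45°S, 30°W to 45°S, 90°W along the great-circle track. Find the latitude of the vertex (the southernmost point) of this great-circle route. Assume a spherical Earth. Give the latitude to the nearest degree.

≈ 49°S

The great circle lies in the plane with unit normal n̂ = (p₁ × p₂)/|p₁ × p₂|.
Here n̂_z ≈ -0.655; the vertex latitude is φ_max = arccos|n̂_z| ≈ 49.1°.
Check via Clairaut: cos φ_max = |cos φ₁| · sin C = cos(45.0°)·sin(112.2°) ≈ 0.655, again giving ≈ 49.1°.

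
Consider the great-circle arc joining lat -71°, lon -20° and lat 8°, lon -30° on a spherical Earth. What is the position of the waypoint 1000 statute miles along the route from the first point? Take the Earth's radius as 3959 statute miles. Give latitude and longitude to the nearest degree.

≈ lat -57°, lon -25°

From cos δ = sin φ₁ sin φ₂ + cos φ₁ cos φ₂ cos Δλ, the central angle is δ ≈ 1.384 rad (79.3°). The total great-circle distance is δ·R ≈ 1.384 × 3959 ≈ 5478 mi, so the target fraction is f = 1000/5478 ≈ 0.183.
Interpolate at f ≈ 0.183 with slerp weights a = sin((1−f)δ)/sin δ ≈ 0.921, b = sin(fδ)/sin δ ≈ 0.254.
p = a·p₁ + b·p₂ ≈ (0.500, -0.228, -0.835); φ = arcsin(p_z) ≈ -56.66°, λ = atan2(p_y, p_x) ≈ -24.56°.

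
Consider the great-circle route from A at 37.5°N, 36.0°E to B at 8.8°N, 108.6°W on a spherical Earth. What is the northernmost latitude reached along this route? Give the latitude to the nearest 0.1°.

≈ 57.2°N

The great circle lies in the plane with unit normal n̂ = (p₁ × p₂)/|p₁ × p₂|.
Here n̂_z ≈ -0.542; the vertex latitude is φ_max = arccos|n̂_z| ≈ 57.2°.
Check via Clairaut: cos φ_max = |cos φ₁| · sin C = cos(37.5°)·sin(43.1°) ≈ 0.542, again giving ≈ 57.2°.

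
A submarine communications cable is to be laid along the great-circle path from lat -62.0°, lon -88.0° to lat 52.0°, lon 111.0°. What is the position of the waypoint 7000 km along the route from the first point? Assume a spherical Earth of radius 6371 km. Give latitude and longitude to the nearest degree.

From cos δ = sin φ₁ sin φ₂ + cos φ₁ cos φ₂ cos Δλ, the central angle is δ ≈ 2.892 rad (165.7°). The total great-circle distance is δ·R ≈ 2.892 × 6371 ≈ 18426 km, so the target fraction is f = 7000/18426 ≈ 0.380.
Interpolate at f ≈ 0.380 with slerp weights a = sin((1−f)δ)/sin δ ≈ 3.951, b = sin(fδ)/sin δ ≈ 3.608.
p = a·p₁ + b·p₂ ≈ (-0.731, 0.220, -0.645); φ = arcsin(p_z) ≈ -40.20°, λ = atan2(p_y, p_x) ≈ 163.26°.

≈ lat -40°, lon 163°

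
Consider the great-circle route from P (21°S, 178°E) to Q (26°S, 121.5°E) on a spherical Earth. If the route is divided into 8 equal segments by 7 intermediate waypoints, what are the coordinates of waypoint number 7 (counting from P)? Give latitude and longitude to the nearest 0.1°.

≈ (26.6°S, 128.7°E)

The haversine formula gives a central angle δ ≈ 0.902 rad (51.7°) between the endpoints.
Interpolate at f = 7/8 with slerp weights a = sin((1−f)δ)/sin δ ≈ 0.143, b = sin(fδ)/sin δ ≈ 0.905.
p = a·p₁ + b·p₂ ≈ (-0.559, 0.698, -0.448); φ = arcsin(p_z) ≈ -26.61°, λ = atan2(p_y, p_x) ≈ 128.67°.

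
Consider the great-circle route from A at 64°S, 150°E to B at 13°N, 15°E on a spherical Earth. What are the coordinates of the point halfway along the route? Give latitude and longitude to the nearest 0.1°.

The haversine formula gives a central angle δ ≈ 2.099 rad (120.3°) between the endpoints.
Interpolate at f = 1/2 with slerp weights a = sin((1−f)δ)/sin δ ≈ 1.004, b = sin(fδ)/sin δ ≈ 1.004.
p = a·p₁ + b·p₂ ≈ (0.564, 0.473, -0.677); φ = arcsin(p_z) ≈ -42.59°, λ = atan2(p_y, p_x) ≈ 40.01°.

≈ 42.6°S, 40.0°E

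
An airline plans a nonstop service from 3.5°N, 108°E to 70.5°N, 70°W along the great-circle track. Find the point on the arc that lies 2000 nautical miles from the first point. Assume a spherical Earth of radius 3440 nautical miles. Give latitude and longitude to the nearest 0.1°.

Write both endpoints as unit vectors p₁, p₂ with components (cos φ cos λ, cos φ sin λ, sin φ).
The central angle between the endpoints is δ = arccos(p₁·p₂) ≈ 1.850 rad (106.0°). The total great-circle distance is δ·R ≈ 1.850 × 3440 ≈ 6363 nmi, so the target fraction is f = 2000/6363 ≈ 0.314.
Interpolate at f ≈ 0.314 with slerp weights a = sin((1−f)δ)/sin δ ≈ 0.993, b = sin(fδ)/sin δ ≈ 0.571.
p = a·p₁ + b·p₂ ≈ (-0.241, 0.763, 0.599); φ = arcsin(p_z) ≈ 36.81°, λ = atan2(p_y, p_x) ≈ 107.52°.

≈ 36.8°N, 107.5°E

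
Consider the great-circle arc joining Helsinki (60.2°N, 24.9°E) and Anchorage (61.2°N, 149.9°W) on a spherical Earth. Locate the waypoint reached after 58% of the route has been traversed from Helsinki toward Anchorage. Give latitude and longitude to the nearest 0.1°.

≈ 85.6°N, 133.4°W

Convert each endpoint to a unit vector on the sphere (x = cos φ cos λ, y = cos φ sin λ, z = sin φ).
The central angle between the endpoints is δ = arccos(p₁·p₂) ≈ 1.022 rad (58.5°).
Interpolate at f = 0.58 with slerp weights a = sin((1−f)δ)/sin δ ≈ 0.488, b = sin(fδ)/sin δ ≈ 0.655.
p = a·p₁ + b·p₂ ≈ (-0.053, -0.056, 0.997); φ = arcsin(p_z) ≈ 85.57°, λ = atan2(p_y, p_x) ≈ -133.37°.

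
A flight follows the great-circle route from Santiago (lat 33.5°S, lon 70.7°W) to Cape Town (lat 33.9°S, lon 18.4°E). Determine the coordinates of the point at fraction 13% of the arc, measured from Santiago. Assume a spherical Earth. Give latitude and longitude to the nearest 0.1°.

≈ lat 37.6°S, lon 60.4°W

Write both endpoints as unit vectors p₁, p₂ with components (cos φ cos λ, cos φ sin λ, sin φ).
The central angle between the endpoints is δ = arccos(p₁·p₂) ≈ 1.246 rad (71.4°).
Interpolate at f = 0.13 with slerp weights a = sin((1−f)δ)/sin δ ≈ 0.933, b = sin(fδ)/sin δ ≈ 0.170.
p = a·p₁ + b·p₂ ≈ (0.391, -0.689, -0.610); φ = arcsin(p_z) ≈ -37.57°, λ = atan2(p_y, p_x) ≈ -60.43°.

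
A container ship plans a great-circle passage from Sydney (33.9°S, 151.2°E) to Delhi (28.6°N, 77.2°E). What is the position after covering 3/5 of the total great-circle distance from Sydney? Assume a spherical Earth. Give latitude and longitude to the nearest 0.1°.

≈ (3.4°N, 106.4°E)

Write both endpoints as unit vectors p₁, p₂ with components (cos φ cos λ, cos φ sin λ, sin φ).
The central angle between the endpoints is δ = arccos(p₁·p₂) ≈ 1.637 rad (93.8°).
Interpolate at f = 3/5 with slerp weights a = sin((1−f)δ)/sin δ ≈ 0.610, b = sin(fδ)/sin δ ≈ 0.834.
p = a·p₁ + b·p₂ ≈ (-0.282, 0.958, 0.059); φ = arcsin(p_z) ≈ 3.36°, λ = atan2(p_y, p_x) ≈ 106.40°.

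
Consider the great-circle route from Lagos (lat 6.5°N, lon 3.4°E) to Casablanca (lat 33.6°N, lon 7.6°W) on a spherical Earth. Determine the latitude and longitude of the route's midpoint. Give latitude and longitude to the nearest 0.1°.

From cos δ = sin φ₁ sin φ₂ + cos φ₁ cos φ₂ cos Δλ, the central angle is δ ≈ 0.505 rad (29.0°).
Interpolate at f = 1/2 with slerp weights a = sin((1−f)δ)/sin δ ≈ 0.516, b = sin(fδ)/sin δ ≈ 0.516.
p = a·p₁ + b·p₂ ≈ (0.939, -0.026, 0.344); φ = arcsin(p_z) ≈ 20.13°, λ = atan2(p_y, p_x) ≈ -1.61°.

≈ lat 20.1°N, lon 1.6°W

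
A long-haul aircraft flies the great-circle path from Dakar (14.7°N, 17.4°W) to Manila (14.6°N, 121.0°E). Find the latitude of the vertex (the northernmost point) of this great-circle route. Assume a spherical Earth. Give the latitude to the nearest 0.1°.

The great circle lies in the plane with unit normal n̂ = (p₁ × p₂)/|p₁ × p₂|.
Here n̂_z ≈ +0.805; the vertex latitude is φ_max = arccos|n̂_z| ≈ 36.4°.

≈ 36.4°N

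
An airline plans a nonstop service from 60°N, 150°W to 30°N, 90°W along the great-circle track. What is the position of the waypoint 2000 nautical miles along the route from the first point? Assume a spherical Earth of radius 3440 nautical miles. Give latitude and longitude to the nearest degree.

≈ 43°N, 102°W

From cos δ = sin φ₁ sin φ₂ + cos φ₁ cos φ₂ cos Δλ, the central angle is δ ≈ 0.864 rad (49.5°). The total great-circle distance is δ·R ≈ 0.864 × 3440 ≈ 2972 nmi, so the target fraction is f = 2000/2972 ≈ 0.673.
Interpolate at f ≈ 0.673 with slerp weights a = sin((1−f)δ)/sin δ ≈ 0.367, b = sin(fδ)/sin δ ≈ 0.722.
p = a·p₁ + b·p₂ ≈ (-0.159, -0.717, 0.679); φ = arcsin(p_z) ≈ 42.73°, λ = atan2(p_y, p_x) ≈ -102.48°.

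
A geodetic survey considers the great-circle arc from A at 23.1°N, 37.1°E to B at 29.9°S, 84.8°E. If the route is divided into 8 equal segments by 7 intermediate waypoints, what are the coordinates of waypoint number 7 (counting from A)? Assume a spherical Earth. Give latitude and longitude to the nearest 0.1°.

≈ 23.7°S, 77.9°E

Convert each endpoint to a unit vector on the sphere (x = cos φ cos λ, y = cos φ sin λ, z = sin φ).
The central angle between the endpoints is δ = arccos(p₁·p₂) ≈ 1.223 rad (70.1°).
Interpolate at f = 7/8 with slerp weights a = sin((1−f)δ)/sin δ ≈ 0.162, b = sin(fδ)/sin δ ≈ 0.933.
p = a·p₁ + b·p₂ ≈ (0.192, 0.895, -0.402); φ = arcsin(p_z) ≈ -23.68°, λ = atan2(p_y, p_x) ≈ 77.89°.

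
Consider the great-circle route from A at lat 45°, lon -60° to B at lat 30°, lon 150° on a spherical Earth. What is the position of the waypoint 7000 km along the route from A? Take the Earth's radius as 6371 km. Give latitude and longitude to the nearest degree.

Write both endpoints as unit vectors p₁, p₂ with components (cos φ cos λ, cos φ sin λ, sin φ).
The central angle between the endpoints is δ = arccos(p₁·p₂) ≈ 1.749 rad (100.2°). The total great-circle distance is δ·R ≈ 1.749 × 6371 ≈ 11140 km, so the target fraction is f = 7000/11140 ≈ 0.628.
Interpolate at f ≈ 0.628 with slerp weights a = sin((1−f)δ)/sin δ ≈ 0.615, b = sin(fδ)/sin δ ≈ 0.905.
p = a·p₁ + b·p₂ ≈ (-0.461, 0.015, 0.887); φ = arcsin(p_z) ≈ 62.51°, λ = atan2(p_y, p_x) ≈ 178.09°.

≈ lat 63°, lon 178°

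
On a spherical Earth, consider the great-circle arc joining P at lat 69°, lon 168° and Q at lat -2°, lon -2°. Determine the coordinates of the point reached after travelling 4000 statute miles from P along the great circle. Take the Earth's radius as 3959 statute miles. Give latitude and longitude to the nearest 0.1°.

Convert each endpoint to a unit vector on the sphere (x = cos φ cos λ, y = cos φ sin λ, z = sin φ).
The central angle between the endpoints is δ = arccos(p₁·p₂) ≈ 1.966 rad (112.7°). The total great-circle distance is δ·R ≈ 1.966 × 3959 ≈ 7785 mi, so the target fraction is f = 4000/7785 ≈ 0.514.
Interpolate at f ≈ 0.514 with slerp weights a = sin((1−f)δ)/sin δ ≈ 0.885, b = sin(fδ)/sin δ ≈ 0.918.
p = a·p₁ + b·p₂ ≈ (0.606, 0.034, 0.794); φ = arcsin(p_z) ≈ 52.60°, λ = atan2(p_y, p_x) ≈ 3.20°.

≈ lat 52.6°, lon 3.2°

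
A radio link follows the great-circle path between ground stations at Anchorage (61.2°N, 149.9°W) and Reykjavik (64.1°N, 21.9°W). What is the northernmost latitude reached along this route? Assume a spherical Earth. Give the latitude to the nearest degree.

The great circle lies in the plane with unit normal n̂ = (p₁ × p₂)/|p₁ × p₂|.
Here n̂_z ≈ +0.220; the vertex latitude is φ_max = arccos|n̂_z| ≈ 77.3°.
Check via Clairaut: cos φ_max = |cos φ₁| · sin C = cos(61.2°)·sin(27.2°) ≈ 0.220, again giving ≈ 77.3°.

≈ 77°N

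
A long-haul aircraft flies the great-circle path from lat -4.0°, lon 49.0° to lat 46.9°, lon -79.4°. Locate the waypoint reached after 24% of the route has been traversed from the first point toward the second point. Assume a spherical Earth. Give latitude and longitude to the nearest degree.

≈ lat 18°, lon 31°

Write both endpoints as unit vectors p₁, p₂ with components (cos φ cos λ, cos φ sin λ, sin φ).
The central angle between the endpoints is δ = arccos(p₁·p₂) ≈ 2.065 rad (118.3°).
Interpolate at f = 0.24 with slerp weights a = sin((1−f)δ)/sin δ ≈ 1.136, b = sin(fδ)/sin δ ≈ 0.540.
p = a·p₁ + b·p₂ ≈ (0.811, 0.492, 0.315); φ = arcsin(p_z) ≈ 18.37°, λ = atan2(p_y, p_x) ≈ 31.25°.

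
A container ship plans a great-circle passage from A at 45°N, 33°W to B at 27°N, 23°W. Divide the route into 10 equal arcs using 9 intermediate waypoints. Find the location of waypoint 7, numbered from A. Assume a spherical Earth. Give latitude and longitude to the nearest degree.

From cos δ = sin φ₁ sin φ₂ + cos φ₁ cos φ₂ cos Δλ, the central angle is δ ≈ 0.344 rad (19.7°).
Interpolate at f = 7/10 with slerp weights a = sin((1−f)δ)/sin δ ≈ 0.305, b = sin(fδ)/sin δ ≈ 0.707.
p = a·p₁ + b·p₂ ≈ (0.761, -0.364, 0.537); φ = arcsin(p_z) ≈ 32.48°, λ = atan2(p_y, p_x) ≈ -25.55°.

≈ 32°N, 26°W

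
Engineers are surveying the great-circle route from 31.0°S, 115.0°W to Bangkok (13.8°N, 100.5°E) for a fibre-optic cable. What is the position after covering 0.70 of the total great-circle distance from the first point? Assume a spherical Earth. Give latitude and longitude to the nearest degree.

≈ 11°S, 136°E

From cos δ = sin φ₁ sin φ₂ + cos φ₁ cos φ₂ cos Δλ, the central angle is δ ≈ 2.499 rad (143.2°).
Interpolate at f = 0.70 with slerp weights a = sin((1−f)δ)/sin δ ≈ 1.137, b = sin(fδ)/sin δ ≈ 1.642.
p = a·p₁ + b·p₂ ≈ (-0.703, 0.685, -0.194); φ = arcsin(p_z) ≈ -11.18°, λ = atan2(p_y, p_x) ≈ 135.74°.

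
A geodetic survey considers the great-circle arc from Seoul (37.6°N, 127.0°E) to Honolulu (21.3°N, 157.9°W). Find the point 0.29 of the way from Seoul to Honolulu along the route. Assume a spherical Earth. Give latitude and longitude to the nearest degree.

≈ (38°N, 151°E)

Write both endpoints as unit vectors p₁, p₂ with components (cos φ cos λ, cos φ sin λ, sin φ).
The central angle between the endpoints is δ = arccos(p₁·p₂) ≈ 1.147 rad (65.7°).
Interpolate at f = 0.29 with slerp weights a = sin((1−f)δ)/sin δ ≈ 0.798, b = sin(fδ)/sin δ ≈ 0.358.
p = a·p₁ + b·p₂ ≈ (-0.690, 0.379, 0.617); φ = arcsin(p_z) ≈ 38.09°, λ = atan2(p_y, p_x) ≈ 151.19°.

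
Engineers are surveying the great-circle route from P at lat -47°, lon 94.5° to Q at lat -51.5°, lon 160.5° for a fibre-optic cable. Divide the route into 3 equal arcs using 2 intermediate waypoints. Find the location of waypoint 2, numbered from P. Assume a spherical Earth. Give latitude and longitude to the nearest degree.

Write both endpoints as unit vectors p₁, p₂ with components (cos φ cos λ, cos φ sin λ, sin φ).
The central angle between the endpoints is δ = arccos(p₁·p₂) ≈ 0.730 rad (41.8°).
Interpolate at f = 2/3 with slerp weights a = sin((1−f)δ)/sin δ ≈ 0.361, b = sin(fδ)/sin δ ≈ 0.701.
p = a·p₁ + b·p₂ ≈ (-0.431, 0.391, -0.813); φ = arcsin(p_z) ≈ -54.40°, λ = atan2(p_y, p_x) ≈ 137.75°.

≈ lat -54°, lon 138°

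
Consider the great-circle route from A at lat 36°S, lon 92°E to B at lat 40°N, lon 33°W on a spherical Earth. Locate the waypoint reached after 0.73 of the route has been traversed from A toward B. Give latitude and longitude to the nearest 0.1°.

From cos δ = sin φ₁ sin φ₂ + cos φ₁ cos φ₂ cos Δλ, the central angle is δ ≈ 2.394 rad (137.2°).
Interpolate at f = 0.73 with slerp weights a = sin((1−f)δ)/sin δ ≈ 0.886, b = sin(fδ)/sin δ ≈ 1.448.
p = a·p₁ + b·p₂ ≈ (0.905, 0.112, 0.410); φ = arcsin(p_z) ≈ 24.20°, λ = atan2(p_y, p_x) ≈ 7.06°.

≈ lat 24.2°N, lon 7.1°E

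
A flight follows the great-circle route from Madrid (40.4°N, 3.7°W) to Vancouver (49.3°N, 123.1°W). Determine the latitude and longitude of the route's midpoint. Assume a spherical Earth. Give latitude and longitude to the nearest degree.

Convert each endpoint to a unit vector on the sphere (x = cos φ cos λ, y = cos φ sin λ, z = sin φ).
The central angle between the endpoints is δ = arccos(p₁·p₂) ≈ 1.321 rad (75.7°).
Interpolate at f = 1/2 with slerp weights a = sin((1−f)δ)/sin δ ≈ 0.633, b = sin(fδ)/sin δ ≈ 0.633.
p = a·p₁ + b·p₂ ≈ (0.256, -0.377, 0.890); φ = arcsin(p_z) ≈ 62.91°, λ = atan2(p_y, p_x) ≈ -55.85°.

≈ 63°N, 56°W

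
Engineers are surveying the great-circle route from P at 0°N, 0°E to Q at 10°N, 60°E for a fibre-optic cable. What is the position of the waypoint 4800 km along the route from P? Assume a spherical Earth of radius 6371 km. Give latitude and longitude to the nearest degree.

Convert each endpoint to a unit vector on the sphere (x = cos φ cos λ, y = cos φ sin λ, z = sin φ).
The central angle between the endpoints is δ = arccos(p₁·p₂) ≈ 1.056 rad (60.5°). The total great-circle distance is δ·R ≈ 1.056 × 6371 ≈ 6727 km, so the target fraction is f = 4800/6727 ≈ 0.713.
Interpolate at f ≈ 0.713 with slerp weights a = sin((1−f)δ)/sin δ ≈ 0.342, b = sin(fδ)/sin δ ≈ 0.786.
p = a·p₁ + b·p₂ ≈ (0.729, 0.670, 0.136); φ = arcsin(p_z) ≈ 7.84°, λ = atan2(p_y, p_x) ≈ 42.59°.

≈ 8°N, 43°E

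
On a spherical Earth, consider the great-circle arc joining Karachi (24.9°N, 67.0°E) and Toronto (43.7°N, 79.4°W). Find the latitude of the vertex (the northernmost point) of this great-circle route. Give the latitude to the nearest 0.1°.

≈ 68.0°N

The great circle lies in the plane with unit normal n̂ = (p₁ × p₂)/|p₁ × p₂|.
Here n̂_z ≈ -0.375; the vertex latitude is φ_max = arccos|n̂_z| ≈ 68.0°.
Check via Clairaut: cos φ_max = |cos φ₁| · sin C = cos(24.9°)·sin(24.4°) ≈ 0.375, again giving ≈ 68.0°.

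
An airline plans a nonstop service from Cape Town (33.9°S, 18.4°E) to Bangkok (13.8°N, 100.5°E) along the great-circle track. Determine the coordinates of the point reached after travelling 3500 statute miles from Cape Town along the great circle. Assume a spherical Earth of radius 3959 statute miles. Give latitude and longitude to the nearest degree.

Write both endpoints as unit vectors p₁, p₂ with components (cos φ cos λ, cos φ sin λ, sin φ).
The central angle between the endpoints is δ = arccos(p₁·p₂) ≈ 1.593 rad (91.3°). The total great-circle distance is δ·R ≈ 1.593 × 3959 ≈ 6307 mi, so the target fraction is f = 3500/6307 ≈ 0.555.
Interpolate at f ≈ 0.555 with slerp weights a = sin((1−f)δ)/sin δ ≈ 0.651, b = sin(fδ)/sin δ ≈ 0.774.
p = a·p₁ + b·p₂ ≈ (0.376, 0.909, -0.179); φ = arcsin(p_z) ≈ -10.29°, λ = atan2(p_y, p_x) ≈ 67.53°.

≈ 10°S, 68°E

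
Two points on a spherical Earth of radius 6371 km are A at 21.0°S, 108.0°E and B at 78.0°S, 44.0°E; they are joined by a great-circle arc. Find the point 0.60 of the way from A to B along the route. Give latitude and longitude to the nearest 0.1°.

Convert each endpoint to a unit vector on the sphere (x = cos φ cos λ, y = cos φ sin λ, z = sin φ).
The central angle between the endpoints is δ = arccos(p₁·p₂) ≈ 1.120 rad (64.2°).
Interpolate at f = 0.60 with slerp weights a = sin((1−f)δ)/sin δ ≈ 0.481, b = sin(fδ)/sin δ ≈ 0.692.
p = a·p₁ + b·p₂ ≈ (-0.035, 0.527, -0.849); φ = arcsin(p_z) ≈ -58.10°, λ = atan2(p_y, p_x) ≈ 93.84°.

≈ 58.1°S, 93.8°E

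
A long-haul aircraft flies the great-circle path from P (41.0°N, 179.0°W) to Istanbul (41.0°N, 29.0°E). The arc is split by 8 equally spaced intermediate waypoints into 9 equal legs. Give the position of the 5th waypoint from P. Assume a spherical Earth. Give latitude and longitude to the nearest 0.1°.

Write both endpoints as unit vectors p₁, p₂ with components (cos φ cos λ, cos φ sin λ, sin φ).
The central angle between the endpoints is δ = arccos(p₁·p₂) ≈ 1.643 rad (94.2°).
Interpolate at f = 5/9 with slerp weights a = sin((1−f)δ)/sin δ ≈ 0.669, b = sin(fδ)/sin δ ≈ 0.793.
p = a·p₁ + b·p₂ ≈ (0.019, 0.281, 0.959); φ = arcsin(p_z) ≈ 73.61°, λ = atan2(p_y, p_x) ≈ 86.15°.

≈ (73.6°N, 86.1°E)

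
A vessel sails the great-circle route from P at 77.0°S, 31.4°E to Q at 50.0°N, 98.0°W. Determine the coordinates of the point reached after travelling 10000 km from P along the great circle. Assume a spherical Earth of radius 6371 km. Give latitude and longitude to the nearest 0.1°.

Write both endpoints as unit vectors p₁, p₂ with components (cos φ cos λ, cos φ sin λ, sin φ).
The central angle between the endpoints is δ = arccos(p₁·p₂) ≈ 2.565 rad (146.9°). The total great-circle distance is δ·R ≈ 2.565 × 6371 ≈ 16340 km, so the target fraction is f = 10000/16340 ≈ 0.612.
Interpolate at f ≈ 0.612 with slerp weights a = sin((1−f)δ)/sin δ ≈ 1.538, b = sin(fδ)/sin δ ≈ 1.834.
p = a·p₁ + b·p₂ ≈ (0.131, -0.987, -0.094); φ = arcsin(p_z) ≈ -5.40°, λ = atan2(p_y, p_x) ≈ -82.42°.

≈ 5.4°S, 82.4°W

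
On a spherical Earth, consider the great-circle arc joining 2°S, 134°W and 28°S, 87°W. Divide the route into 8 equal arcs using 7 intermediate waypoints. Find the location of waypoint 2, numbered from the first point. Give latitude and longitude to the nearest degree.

≈ 9°S, 123°W

Write both endpoints as unit vectors p₁, p₂ with components (cos φ cos λ, cos φ sin λ, sin φ).
The central angle between the endpoints is δ = arccos(p₁·p₂) ≈ 0.904 rad (51.8°).
Interpolate at f = 2/8 with slerp weights a = sin((1−f)δ)/sin δ ≈ 0.798, b = sin(fδ)/sin δ ≈ 0.285.
p = a·p₁ + b·p₂ ≈ (-0.541, -0.825, -0.162); φ = arcsin(p_z) ≈ -9.31°, λ = atan2(p_y, p_x) ≈ -123.24°.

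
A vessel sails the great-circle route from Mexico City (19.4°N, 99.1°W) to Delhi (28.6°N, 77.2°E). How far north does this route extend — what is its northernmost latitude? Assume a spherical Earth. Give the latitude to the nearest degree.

The great circle lies in the plane with unit normal n̂ = (p₁ × p₂)/|p₁ × p₂|.
Here n̂_z ≈ +0.072; the vertex latitude is φ_max = arccos|n̂_z| ≈ 85.9°.

≈ 86°N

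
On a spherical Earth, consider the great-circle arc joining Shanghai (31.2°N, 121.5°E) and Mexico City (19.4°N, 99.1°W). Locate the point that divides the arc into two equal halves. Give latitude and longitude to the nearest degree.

≈ (53°N, 161°W)

The haversine formula gives a central angle δ ≈ 2.027 rad (116.1°) between the endpoints.
Interpolate at f = 1/2 with slerp weights a = sin((1−f)δ)/sin δ ≈ 0.945, b = sin(fδ)/sin δ ≈ 0.945.
p = a·p₁ + b·p₂ ≈ (-0.564, -0.191, 0.804); φ = arcsin(p_z) ≈ 53.49°, λ = atan2(p_y, p_x) ≈ -161.28°.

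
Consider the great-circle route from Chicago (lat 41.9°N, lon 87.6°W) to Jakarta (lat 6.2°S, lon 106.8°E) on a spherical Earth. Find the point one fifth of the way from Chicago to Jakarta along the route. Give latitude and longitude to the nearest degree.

Write both endpoints as unit vectors p₁, p₂ with components (cos φ cos λ, cos φ sin λ, sin φ).
The central angle between the endpoints is δ = arccos(p₁·p₂) ≈ 2.480 rad (142.1°).
Interpolate at f = 1/5 with slerp weights a = sin((1−f)δ)/sin δ ≈ 1.490, b = sin(fδ)/sin δ ≈ 0.774.
p = a·p₁ + b·p₂ ≈ (-0.176, -0.371, 0.912); φ = arcsin(p_z) ≈ 65.73°, λ = atan2(p_y, p_x) ≈ -115.36°.

≈ lat 66°N, lon 115°W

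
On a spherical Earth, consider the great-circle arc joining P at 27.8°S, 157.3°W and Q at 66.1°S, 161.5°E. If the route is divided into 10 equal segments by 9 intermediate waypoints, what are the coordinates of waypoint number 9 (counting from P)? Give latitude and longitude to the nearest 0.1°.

From cos δ = sin φ₁ sin φ₂ + cos φ₁ cos φ₂ cos Δλ, the central angle is δ ≈ 0.801 rad (45.9°).
Interpolate at f = 9/10 with slerp weights a = sin((1−f)δ)/sin δ ≈ 0.111, b = sin(fδ)/sin δ ≈ 0.919.
p = a·p₁ + b·p₂ ≈ (-0.444, 0.080, -0.892); φ = arcsin(p_z) ≈ -63.17°, λ = atan2(p_y, p_x) ≈ 169.77°.

≈ 63.2°S, 169.8°E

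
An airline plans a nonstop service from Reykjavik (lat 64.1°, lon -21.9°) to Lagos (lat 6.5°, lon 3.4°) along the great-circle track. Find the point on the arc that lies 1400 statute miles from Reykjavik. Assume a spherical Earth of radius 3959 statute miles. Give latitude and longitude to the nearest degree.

≈ lat 45°, lon -8°

Convert each endpoint to a unit vector on the sphere (x = cos φ cos λ, y = cos φ sin λ, z = sin φ).
The central angle between the endpoints is δ = arccos(p₁·p₂) ≈ 1.054 rad (60.4°). The total great-circle distance is δ·R ≈ 1.054 × 3959 ≈ 4172 mi, so the target fraction is f = 1400/4172 ≈ 0.336.
Interpolate at f ≈ 0.336 with slerp weights a = sin((1−f)δ)/sin δ ≈ 0.741, b = sin(fδ)/sin δ ≈ 0.398.
p = a·p₁ + b·p₂ ≈ (0.696, -0.097, 0.712); φ = arcsin(p_z) ≈ 45.39°, λ = atan2(p_y, p_x) ≈ -7.96°.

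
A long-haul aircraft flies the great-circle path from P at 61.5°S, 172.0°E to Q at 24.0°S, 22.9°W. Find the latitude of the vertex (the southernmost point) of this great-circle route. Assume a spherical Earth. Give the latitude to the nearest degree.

The great circle lies in the plane with unit normal n̂ = (p₁ × p₂)/|p₁ × p₂|.
Here n̂_z ≈ +0.112; the vertex latitude is φ_max = arccos|n̂_z| ≈ 83.6°.

≈ 84°S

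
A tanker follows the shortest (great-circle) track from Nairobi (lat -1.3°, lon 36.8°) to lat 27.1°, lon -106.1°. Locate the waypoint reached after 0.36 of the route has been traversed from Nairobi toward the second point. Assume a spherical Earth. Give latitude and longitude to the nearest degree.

≈ lat 28°, lon -4°

Write both endpoints as unit vectors p₁, p₂ with components (cos φ cos λ, cos φ sin λ, sin φ).
The central angle between the endpoints is δ = arccos(p₁·p₂) ≈ 2.375 rad (136.1°).
Interpolate at f = 0.36 with slerp weights a = sin((1−f)δ)/sin δ ≈ 1.439, b = sin(fδ)/sin δ ≈ 1.088.
p = a·p₁ + b·p₂ ≈ (0.884, -0.068, 0.463); φ = arcsin(p_z) ≈ 27.57°, λ = atan2(p_y, p_x) ≈ -4.41°.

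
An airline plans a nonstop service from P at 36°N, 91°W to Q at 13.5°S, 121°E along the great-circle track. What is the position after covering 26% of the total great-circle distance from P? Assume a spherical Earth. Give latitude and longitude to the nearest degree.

≈ 45°N, 139°W

Write both endpoints as unit vectors p₁, p₂ with components (cos φ cos λ, cos φ sin λ, sin φ).
The central angle between the endpoints is δ = arccos(p₁·p₂) ≈ 2.505 rad (143.5°).
Interpolate at f = 0.26 with slerp weights a = sin((1−f)δ)/sin δ ≈ 1.616, b = sin(fδ)/sin δ ≈ 1.020.
p = a·p₁ + b·p₂ ≈ (-0.534, -0.457, 0.712); φ = arcsin(p_z) ≈ 45.37°, λ = atan2(p_y, p_x) ≈ -139.46°.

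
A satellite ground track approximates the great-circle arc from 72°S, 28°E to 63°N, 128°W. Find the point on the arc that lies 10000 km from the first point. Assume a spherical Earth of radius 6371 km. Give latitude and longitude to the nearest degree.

Write both endpoints as unit vectors p₁, p₂ with components (cos φ cos λ, cos φ sin λ, sin φ).
The central angle between the endpoints is δ = arccos(p₁·p₂) ≈ 2.920 rad (167.3°). The total great-circle distance is δ·R ≈ 2.920 × 6371 ≈ 18604 km, so the target fraction is f = 10000/18604 ≈ 0.538.
Interpolate at f ≈ 0.538 with slerp weights a = sin((1−f)δ)/sin δ ≈ 4.441, b = sin(fδ)/sin δ ≈ 4.551.
p = a·p₁ + b·p₂ ≈ (-0.060, -0.984, -0.169); φ = arcsin(p_z) ≈ -9.71°, λ = atan2(p_y, p_x) ≈ -93.51°.

≈ 10°S, 94°W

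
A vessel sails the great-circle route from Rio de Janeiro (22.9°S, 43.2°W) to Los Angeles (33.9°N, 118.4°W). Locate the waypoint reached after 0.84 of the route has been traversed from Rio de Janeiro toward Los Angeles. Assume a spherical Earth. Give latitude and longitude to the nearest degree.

≈ (26°N, 104°W)

Convert each endpoint to a unit vector on the sphere (x = cos φ cos λ, y = cos φ sin λ, z = sin φ).
The central angle between the endpoints is δ = arccos(p₁·p₂) ≈ 1.593 rad (91.2°).
Interpolate at f = 0.84 with slerp weights a = sin((1−f)δ)/sin δ ≈ 0.252, b = sin(fδ)/sin δ ≈ 0.973.
p = a·p₁ + b·p₂ ≈ (-0.215, -0.870, 0.445); φ = arcsin(p_z) ≈ 26.40°, λ = atan2(p_y, p_x) ≈ -103.88°.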